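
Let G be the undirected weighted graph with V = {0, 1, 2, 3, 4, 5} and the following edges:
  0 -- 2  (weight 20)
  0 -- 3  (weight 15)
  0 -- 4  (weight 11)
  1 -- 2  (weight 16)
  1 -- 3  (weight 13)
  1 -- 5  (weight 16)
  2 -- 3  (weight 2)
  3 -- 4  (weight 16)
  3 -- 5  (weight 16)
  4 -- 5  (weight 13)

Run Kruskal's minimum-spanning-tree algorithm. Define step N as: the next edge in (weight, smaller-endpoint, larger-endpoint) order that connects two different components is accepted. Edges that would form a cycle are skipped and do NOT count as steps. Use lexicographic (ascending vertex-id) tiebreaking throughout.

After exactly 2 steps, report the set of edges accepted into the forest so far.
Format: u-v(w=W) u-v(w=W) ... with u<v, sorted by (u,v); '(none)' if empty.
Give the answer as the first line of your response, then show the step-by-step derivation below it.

0-4(w=11) 2-3(w=2)

step 1: add edge 2-3 (w=2); MST = {2-3(w=2)}
step 2: add edge 0-4 (w=11); MST = {0-4(w=11) 2-3(w=2)}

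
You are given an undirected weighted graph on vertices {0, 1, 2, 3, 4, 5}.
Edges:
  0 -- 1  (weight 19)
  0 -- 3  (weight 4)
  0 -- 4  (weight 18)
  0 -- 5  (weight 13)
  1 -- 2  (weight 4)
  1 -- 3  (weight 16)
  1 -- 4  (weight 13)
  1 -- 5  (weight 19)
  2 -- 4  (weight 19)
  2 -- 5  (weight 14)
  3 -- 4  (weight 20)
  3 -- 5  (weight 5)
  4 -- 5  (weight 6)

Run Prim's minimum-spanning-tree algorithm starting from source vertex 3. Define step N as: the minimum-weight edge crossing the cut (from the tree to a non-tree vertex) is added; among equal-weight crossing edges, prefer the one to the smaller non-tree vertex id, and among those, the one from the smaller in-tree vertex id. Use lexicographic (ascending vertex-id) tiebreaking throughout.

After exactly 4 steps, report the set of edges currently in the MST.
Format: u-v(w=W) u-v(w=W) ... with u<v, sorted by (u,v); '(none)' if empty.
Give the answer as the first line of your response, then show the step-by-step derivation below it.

0-3(w=4) 1-4(w=13) 3-5(w=5) 4-5(w=6)

step 1: add edge 0-3 (w=4); MST = {0-3(w=4)}
step 2: add edge 3-5 (w=5); MST = {0-3(w=4) 3-5(w=5)}
step 3: add edge 4-5 (w=6); MST = {0-3(w=4) 3-5(w=5) 4-5(w=6)}
step 4: add edge 1-4 (w=13); MST = {0-3(w=4) 1-4(w=13) 3-5(w=5) 4-5(w=6)}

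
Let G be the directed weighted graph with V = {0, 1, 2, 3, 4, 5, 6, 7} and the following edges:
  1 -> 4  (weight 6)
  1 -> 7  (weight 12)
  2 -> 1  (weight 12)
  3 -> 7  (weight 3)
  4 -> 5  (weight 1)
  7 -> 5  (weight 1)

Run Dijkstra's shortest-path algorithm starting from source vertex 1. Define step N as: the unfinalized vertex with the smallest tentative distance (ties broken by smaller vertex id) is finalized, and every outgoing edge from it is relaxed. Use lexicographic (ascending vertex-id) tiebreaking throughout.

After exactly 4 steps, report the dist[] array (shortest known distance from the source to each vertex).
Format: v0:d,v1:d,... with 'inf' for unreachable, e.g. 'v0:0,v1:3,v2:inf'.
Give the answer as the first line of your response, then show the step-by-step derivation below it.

v0:inf,v1:0,v2:inf,v3:inf,v4:6,v5:7,v6:inf,v7:12

step 1: dist = v0:inf,v1:0,v2:inf,v3:inf,v4:6,v5:inf,v6:inf,v7:12
step 2: dist = v0:inf,v1:0,v2:inf,v3:inf,v4:6,v5:7,v6:inf,v7:12
step 3: dist = v0:inf,v1:0,v2:inf,v3:inf,v4:6,v5:7,v6:inf,v7:12
step 4: dist = v0:inf,v1:0,v2:inf,v3:inf,v4:6,v5:7,v6:inf,v7:12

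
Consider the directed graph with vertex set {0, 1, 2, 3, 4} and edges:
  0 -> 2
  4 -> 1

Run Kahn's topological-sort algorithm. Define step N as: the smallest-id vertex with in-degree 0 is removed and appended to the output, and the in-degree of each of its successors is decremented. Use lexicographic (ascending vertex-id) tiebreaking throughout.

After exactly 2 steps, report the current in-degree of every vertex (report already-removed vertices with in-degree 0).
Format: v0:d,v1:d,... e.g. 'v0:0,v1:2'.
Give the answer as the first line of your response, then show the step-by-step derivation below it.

v0:0,v1:1,v2:0,v3:0,v4:0

step 1: output 0; order=[0]; indeg=(0,1,0,0,0)
step 2: output 2; order=[0,2]; indeg=(0,1,0,0,0)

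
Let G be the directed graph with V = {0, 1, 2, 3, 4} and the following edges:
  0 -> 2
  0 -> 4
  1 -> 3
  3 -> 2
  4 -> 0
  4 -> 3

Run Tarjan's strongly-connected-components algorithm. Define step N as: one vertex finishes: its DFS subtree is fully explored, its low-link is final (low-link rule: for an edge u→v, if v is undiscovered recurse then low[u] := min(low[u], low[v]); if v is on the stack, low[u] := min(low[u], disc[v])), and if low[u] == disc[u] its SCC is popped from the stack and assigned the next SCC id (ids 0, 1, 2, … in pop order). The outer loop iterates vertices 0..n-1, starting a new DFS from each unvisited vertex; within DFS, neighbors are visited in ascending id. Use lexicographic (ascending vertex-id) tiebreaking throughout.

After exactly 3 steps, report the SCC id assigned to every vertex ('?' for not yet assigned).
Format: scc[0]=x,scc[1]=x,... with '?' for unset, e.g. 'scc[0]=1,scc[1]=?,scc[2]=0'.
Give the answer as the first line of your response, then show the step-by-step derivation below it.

scc[0]=?,scc[1]=?,scc[2]=0,scc[3]=1,scc[4]=?

step 1: low=(low[0]=0,low[1]=?,low[2]=1,low[3]=?,low[4]=?); scc=(scc[0]=?,scc[1]=?,scc[2]=0,scc[3]=?,scc[4]=?)
step 2: low=(low[0]=0,low[1]=?,low[2]=1,low[3]=3,low[4]=0); scc=(scc[0]=?,scc[1]=?,scc[2]=0,scc[3]=1,scc[4]=?)
step 3: low=(low[0]=0,low[1]=?,low[2]=1,low[3]=3,low[4]=0); scc=(scc[0]=?,scc[1]=?,scc[2]=0,scc[3]=1,scc[4]=?)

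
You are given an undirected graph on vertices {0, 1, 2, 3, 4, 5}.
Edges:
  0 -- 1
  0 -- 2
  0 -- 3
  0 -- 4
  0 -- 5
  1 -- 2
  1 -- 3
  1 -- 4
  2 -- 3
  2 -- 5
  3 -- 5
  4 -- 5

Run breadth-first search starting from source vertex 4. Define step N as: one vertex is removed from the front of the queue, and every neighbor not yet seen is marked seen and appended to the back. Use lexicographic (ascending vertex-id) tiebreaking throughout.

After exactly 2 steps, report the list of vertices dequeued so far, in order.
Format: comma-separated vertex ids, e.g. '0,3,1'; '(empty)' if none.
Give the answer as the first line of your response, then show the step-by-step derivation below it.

4,0

step 1: dequeue 4; queue=[0,1,5]; order=4
step 2: dequeue 0; queue=[1,5,2,3]; order=4,0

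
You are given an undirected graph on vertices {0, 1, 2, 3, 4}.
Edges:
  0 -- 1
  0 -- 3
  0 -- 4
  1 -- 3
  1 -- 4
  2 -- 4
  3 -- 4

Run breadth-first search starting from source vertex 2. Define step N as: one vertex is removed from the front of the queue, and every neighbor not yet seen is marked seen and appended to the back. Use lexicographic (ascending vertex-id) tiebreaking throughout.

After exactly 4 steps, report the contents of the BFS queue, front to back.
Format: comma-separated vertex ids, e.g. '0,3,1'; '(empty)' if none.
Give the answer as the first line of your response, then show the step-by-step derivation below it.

3

step 1: dequeue 2; queue=[4]; order=2
step 2: dequeue 4; queue=[0,1,3]; order=2,4
step 3: dequeue 0; queue=[1,3]; order=2,4,0
step 4: dequeue 1; queue=[3]; order=2,4,0,1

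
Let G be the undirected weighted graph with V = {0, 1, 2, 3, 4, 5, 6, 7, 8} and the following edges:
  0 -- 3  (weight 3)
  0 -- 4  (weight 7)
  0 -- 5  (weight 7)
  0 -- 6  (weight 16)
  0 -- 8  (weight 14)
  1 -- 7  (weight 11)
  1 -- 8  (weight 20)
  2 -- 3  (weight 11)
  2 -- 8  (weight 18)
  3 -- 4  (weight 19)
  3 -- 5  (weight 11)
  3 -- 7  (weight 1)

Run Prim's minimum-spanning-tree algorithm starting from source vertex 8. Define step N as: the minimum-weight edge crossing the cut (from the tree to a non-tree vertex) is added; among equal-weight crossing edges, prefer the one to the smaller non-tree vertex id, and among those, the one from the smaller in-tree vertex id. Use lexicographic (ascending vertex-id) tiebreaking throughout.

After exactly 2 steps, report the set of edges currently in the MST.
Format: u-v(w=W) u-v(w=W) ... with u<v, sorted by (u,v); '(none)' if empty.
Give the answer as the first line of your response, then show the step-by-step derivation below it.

0-3(w=3) 0-8(w=14)

step 1: add edge 0-8 (w=14); MST = {0-8(w=14)}
step 2: add edge 0-3 (w=3); MST = {0-3(w=3) 0-8(w=14)}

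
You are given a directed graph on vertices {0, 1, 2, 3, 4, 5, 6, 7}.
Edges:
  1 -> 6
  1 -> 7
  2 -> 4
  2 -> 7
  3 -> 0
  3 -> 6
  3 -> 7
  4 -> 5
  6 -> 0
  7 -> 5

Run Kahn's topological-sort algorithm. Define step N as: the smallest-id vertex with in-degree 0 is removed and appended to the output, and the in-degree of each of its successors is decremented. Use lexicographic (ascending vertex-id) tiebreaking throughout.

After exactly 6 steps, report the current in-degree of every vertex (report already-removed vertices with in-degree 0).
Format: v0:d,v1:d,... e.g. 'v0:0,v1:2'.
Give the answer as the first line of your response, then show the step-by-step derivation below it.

v0:0,v1:0,v2:0,v3:0,v4:0,v5:1,v6:0,v7:0

step 1: output 1; order=[1]; indeg=(2,0,0,0,1,2,1,2)
step 2: output 2; order=[1,2]; indeg=(2,0,0,0,0,2,1,1)
step 3: output 3; order=[1,2,3]; indeg=(1,0,0,0,0,2,0,0)
step 4: output 4; order=[1,2,3,4]; indeg=(1,0,0,0,0,1,0,0)
step 5: output 6; order=[1,2,3,4,6]; indeg=(0,0,0,0,0,1,0,0)
step 6: output 0; order=[1,2,3,4,6,0]; indeg=(0,0,0,0,0,1,0,0)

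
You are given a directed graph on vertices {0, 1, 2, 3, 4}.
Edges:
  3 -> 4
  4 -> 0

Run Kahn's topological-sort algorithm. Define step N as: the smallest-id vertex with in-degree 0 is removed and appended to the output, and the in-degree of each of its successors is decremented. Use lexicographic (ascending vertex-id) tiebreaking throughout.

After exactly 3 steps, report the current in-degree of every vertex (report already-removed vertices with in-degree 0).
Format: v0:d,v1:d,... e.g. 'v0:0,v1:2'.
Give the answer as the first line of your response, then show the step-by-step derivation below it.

v0:1,v1:0,v2:0,v3:0,v4:0

step 1: output 1; order=[1]; indeg=(1,0,0,0,1)
step 2: output 2; order=[1,2]; indeg=(1,0,0,0,1)
step 3: output 3; order=[1,2,3]; indeg=(1,0,0,0,0)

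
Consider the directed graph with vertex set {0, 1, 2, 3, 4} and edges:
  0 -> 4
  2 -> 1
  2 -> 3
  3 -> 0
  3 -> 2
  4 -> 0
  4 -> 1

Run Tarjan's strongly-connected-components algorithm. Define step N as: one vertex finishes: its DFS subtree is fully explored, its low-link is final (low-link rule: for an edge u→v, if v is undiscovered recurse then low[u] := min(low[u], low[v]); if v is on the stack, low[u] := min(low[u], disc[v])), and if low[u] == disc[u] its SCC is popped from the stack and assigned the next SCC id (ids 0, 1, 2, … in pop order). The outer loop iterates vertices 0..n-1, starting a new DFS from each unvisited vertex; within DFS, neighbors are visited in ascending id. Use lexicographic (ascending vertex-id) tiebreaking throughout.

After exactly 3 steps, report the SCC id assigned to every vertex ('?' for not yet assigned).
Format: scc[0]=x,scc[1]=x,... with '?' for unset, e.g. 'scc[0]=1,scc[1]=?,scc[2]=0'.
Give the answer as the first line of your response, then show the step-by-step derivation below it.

scc[0]=1,scc[1]=0,scc[2]=?,scc[3]=?,scc[4]=1

step 1: low=(low[0]=0,low[1]=2,low[2]=?,low[3]=?,low[4]=0); scc=(scc[0]=?,scc[1]=0,scc[2]=?,scc[3]=?,scc[4]=?)
step 2: low=(low[0]=0,low[1]=2,low[2]=?,low[3]=?,low[4]=0); scc=(scc[0]=?,scc[1]=0,scc[2]=?,scc[3]=?,scc[4]=?)
step 3: low=(low[0]=0,low[1]=2,low[2]=?,low[3]=?,low[4]=0); scc=(scc[0]=1,scc[1]=0,scc[2]=?,scc[3]=?,scc[4]=1)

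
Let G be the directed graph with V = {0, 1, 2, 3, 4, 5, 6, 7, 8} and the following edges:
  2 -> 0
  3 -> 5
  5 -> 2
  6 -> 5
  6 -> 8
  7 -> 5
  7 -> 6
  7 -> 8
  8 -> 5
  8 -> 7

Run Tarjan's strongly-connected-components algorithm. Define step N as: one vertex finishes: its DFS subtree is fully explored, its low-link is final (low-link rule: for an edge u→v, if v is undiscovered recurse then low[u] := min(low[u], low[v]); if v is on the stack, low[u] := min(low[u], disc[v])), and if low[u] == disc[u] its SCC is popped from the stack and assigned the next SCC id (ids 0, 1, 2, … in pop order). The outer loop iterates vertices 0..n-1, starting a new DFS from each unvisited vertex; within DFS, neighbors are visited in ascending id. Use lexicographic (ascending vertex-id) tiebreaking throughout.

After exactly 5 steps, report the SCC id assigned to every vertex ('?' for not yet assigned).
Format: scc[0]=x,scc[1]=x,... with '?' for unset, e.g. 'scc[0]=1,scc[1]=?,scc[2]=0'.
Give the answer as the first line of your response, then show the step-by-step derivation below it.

scc[0]=0,scc[1]=1,scc[2]=2,scc[3]=4,scc[4]=?,scc[5]=3,scc[6]=?,scc[7]=?,scc[8]=?

step 1: low=(low[0]=0,low[1]=?,low[2]=?,low[3]=?,low[4]=?,low[5]=?,low[6]=?,low[7]=?,low[8]=?); scc=(scc[0]=0,scc[1]=?,scc[2]=?,scc[3]=?,scc[4]=?,scc[5]=?,scc[6]=?,scc[7]=?,scc[8]=?)
step 2: low=(low[0]=0,low[1]=1,low[2]=?,low[3]=?,low[4]=?,low[5]=?,low[6]=?,low[7]=?,low[8]=?); scc=(scc[0]=0,scc[1]=1,scc[2]=?,scc[3]=?,scc[4]=?,scc[5]=?,scc[6]=?,scc[7]=?,scc[8]=?)
step 3: low=(low[0]=0,low[1]=1,low[2]=2,low[3]=?,low[4]=?,low[5]=?,low[6]=?,low[7]=?,low[8]=?); scc=(scc[0]=0,scc[1]=1,scc[2]=2,scc[3]=?,scc[4]=?,scc[5]=?,scc[6]=?,scc[7]=?,scc[8]=?)
step 4: low=(low[0]=0,low[1]=1,low[2]=2,low[3]=3,low[4]=?,low[5]=4,low[6]=?,low[7]=?,low[8]=?); scc=(scc[0]=0,scc[1]=1,scc[2]=2,scc[3]=?,scc[4]=?,scc[5]=3,scc[6]=?,scc[7]=?,scc[8]=?)
step 5: low=(low[0]=0,low[1]=1,low[2]=2,low[3]=3,low[4]=?,low[5]=4,low[6]=?,low[7]=?,low[8]=?); scc=(scc[0]=0,scc[1]=1,scc[2]=2,scc[3]=4,scc[4]=?,scc[5]=3,scc[6]=?,scc[7]=?,scc[8]=?)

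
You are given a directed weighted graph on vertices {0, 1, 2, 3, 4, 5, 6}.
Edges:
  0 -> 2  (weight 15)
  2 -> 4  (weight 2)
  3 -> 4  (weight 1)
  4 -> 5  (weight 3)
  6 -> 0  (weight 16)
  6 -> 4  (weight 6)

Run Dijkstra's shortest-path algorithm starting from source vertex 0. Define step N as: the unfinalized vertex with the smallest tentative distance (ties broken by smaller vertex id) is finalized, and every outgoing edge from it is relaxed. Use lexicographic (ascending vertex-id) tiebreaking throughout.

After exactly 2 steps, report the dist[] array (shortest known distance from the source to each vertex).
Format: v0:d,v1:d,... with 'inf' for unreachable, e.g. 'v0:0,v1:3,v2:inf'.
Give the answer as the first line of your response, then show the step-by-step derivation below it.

v0:0,v1:inf,v2:15,v3:inf,v4:17,v5:inf,v6:inf

step 1: dist = v0:0,v1:inf,v2:15,v3:inf,v4:inf,v5:inf,v6:inf
step 2: dist = v0:0,v1:inf,v2:15,v3:inf,v4:17,v5:inf,v6:inf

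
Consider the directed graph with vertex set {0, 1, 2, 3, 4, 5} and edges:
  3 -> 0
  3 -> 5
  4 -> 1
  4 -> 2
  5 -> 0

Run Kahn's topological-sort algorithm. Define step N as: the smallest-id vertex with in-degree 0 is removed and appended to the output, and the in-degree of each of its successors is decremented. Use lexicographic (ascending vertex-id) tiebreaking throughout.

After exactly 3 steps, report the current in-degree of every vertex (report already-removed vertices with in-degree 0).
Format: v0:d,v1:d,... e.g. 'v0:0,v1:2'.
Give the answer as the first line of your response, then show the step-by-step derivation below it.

v0:1,v1:0,v2:0,v3:0,v4:0,v5:0

step 1: output 3; order=[3]; indeg=(1,1,1,0,0,0)
step 2: output 4; order=[3,4]; indeg=(1,0,0,0,0,0)
step 3: output 1; order=[3,4,1]; indeg=(1,0,0,0,0,0)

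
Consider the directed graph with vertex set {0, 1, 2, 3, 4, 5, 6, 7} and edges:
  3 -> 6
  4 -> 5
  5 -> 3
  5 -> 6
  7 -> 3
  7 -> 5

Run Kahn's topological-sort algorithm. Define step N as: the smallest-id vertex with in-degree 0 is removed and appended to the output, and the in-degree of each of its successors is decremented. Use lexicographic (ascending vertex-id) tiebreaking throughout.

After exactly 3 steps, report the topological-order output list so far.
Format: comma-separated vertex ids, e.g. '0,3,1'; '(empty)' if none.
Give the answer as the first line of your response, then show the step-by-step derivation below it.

0,1,2

step 1: output 0; order=[0]; indeg=(0,0,0,2,0,2,2,0)
step 2: output 1; order=[0,1]; indeg=(0,0,0,2,0,2,2,0)
step 3: output 2; order=[0,1,2]; indeg=(0,0,0,2,0,2,2,0)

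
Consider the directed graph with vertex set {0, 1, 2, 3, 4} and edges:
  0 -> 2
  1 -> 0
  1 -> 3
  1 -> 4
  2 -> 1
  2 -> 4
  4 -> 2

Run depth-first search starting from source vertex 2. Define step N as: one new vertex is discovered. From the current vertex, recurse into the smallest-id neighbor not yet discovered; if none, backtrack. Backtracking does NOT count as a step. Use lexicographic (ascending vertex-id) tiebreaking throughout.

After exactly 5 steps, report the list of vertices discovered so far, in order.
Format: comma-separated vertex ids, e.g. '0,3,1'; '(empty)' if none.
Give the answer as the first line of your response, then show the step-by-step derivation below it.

2,1,0,3,4

step 1: discover 2; path=2; order=2
step 2: discover 1; path=2>1; order=2,1
step 3: discover 0; path=2>1>0; order=2,1,0
step 4: discover 3; path=2>1>3; order=2,1,0,3
step 5: discover 4; path=2>1>4; order=2,1,0,3,4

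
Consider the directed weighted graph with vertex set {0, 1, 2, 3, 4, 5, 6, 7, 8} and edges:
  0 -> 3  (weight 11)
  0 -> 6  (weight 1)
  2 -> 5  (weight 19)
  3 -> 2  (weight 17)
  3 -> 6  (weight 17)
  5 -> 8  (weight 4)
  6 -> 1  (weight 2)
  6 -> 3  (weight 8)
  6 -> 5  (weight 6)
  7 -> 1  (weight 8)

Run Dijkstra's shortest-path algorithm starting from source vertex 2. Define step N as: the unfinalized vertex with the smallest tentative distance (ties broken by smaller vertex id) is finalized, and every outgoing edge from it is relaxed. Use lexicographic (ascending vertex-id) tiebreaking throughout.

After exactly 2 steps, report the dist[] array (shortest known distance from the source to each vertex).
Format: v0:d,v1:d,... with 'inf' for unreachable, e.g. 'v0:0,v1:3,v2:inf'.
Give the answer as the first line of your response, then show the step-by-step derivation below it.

v0:inf,v1:inf,v2:0,v3:inf,v4:inf,v5:19,v6:inf,v7:inf,v8:23

step 1: dist = v0:inf,v1:inf,v2:0,v3:inf,v4:inf,v5:19,v6:inf,v7:inf,v8:inf
step 2: dist = v0:inf,v1:inf,v2:0,v3:inf,v4:inf,v5:19,v6:inf,v7:inf,v8:23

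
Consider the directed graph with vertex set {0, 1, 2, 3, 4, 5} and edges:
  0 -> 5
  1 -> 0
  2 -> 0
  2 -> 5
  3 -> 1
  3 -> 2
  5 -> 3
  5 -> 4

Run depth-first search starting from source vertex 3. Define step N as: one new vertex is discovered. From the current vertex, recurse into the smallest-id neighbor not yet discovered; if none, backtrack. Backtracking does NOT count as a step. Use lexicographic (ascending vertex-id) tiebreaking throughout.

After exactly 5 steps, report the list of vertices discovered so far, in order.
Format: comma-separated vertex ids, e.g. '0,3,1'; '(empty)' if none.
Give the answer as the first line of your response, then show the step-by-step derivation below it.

3,1,0,5,4

step 1: discover 3; path=3; order=3
step 2: discover 1; path=3>1; order=3,1
step 3: discover 0; path=3>1>0; order=3,1,0
step 4: discover 5; path=3>1>0>5; order=3,1,0,5
step 5: discover 4; path=3>1>0>5>4; order=3,1,0,5,4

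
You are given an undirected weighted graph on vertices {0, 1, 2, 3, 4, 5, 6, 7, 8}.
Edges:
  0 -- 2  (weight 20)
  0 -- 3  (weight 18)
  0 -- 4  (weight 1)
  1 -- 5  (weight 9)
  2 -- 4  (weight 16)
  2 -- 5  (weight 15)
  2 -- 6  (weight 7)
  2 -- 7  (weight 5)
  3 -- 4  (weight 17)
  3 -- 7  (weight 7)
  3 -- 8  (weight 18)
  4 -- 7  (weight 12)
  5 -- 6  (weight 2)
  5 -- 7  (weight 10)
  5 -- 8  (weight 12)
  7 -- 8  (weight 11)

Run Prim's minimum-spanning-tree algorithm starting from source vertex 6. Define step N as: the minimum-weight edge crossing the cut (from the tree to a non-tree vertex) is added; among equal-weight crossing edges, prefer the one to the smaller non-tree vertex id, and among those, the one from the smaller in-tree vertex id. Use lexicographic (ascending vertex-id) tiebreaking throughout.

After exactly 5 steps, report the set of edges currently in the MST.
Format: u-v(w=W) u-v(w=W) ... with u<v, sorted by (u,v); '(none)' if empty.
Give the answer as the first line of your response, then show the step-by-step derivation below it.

1-5(w=9) 2-6(w=7) 2-7(w=5) 3-7(w=7) 5-6(w=2)

step 1: add edge 5-6 (w=2); MST = {5-6(w=2)}
step 2: add edge 2-6 (w=7); MST = {2-6(w=7) 5-6(w=2)}
step 3: add edge 2-7 (w=5); MST = {2-6(w=7) 2-7(w=5) 5-6(w=2)}
step 4: add edge 3-7 (w=7); MST = {2-6(w=7) 2-7(w=5) 3-7(w=7) 5-6(w=2)}
step 5: add edge 1-5 (w=9); MST = {1-5(w=9) 2-6(w=7) 2-7(w=5) 3-7(w=7) 5-6(w=2)}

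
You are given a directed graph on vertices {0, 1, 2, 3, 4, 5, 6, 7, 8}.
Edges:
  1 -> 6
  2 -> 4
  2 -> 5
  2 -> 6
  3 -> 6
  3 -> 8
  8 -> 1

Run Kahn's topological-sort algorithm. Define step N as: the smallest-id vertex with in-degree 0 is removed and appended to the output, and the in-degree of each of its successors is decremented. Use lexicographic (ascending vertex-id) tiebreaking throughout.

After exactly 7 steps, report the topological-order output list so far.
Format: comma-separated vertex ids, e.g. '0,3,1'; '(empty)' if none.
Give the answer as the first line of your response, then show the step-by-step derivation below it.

0,2,3,4,5,7,8

step 1: output 0; order=[0]; indeg=(0,1,0,0,1,1,3,0,1)
step 2: output 2; order=[0,2]; indeg=(0,1,0,0,0,0,2,0,1)
step 3: output 3; order=[0,2,3]; indeg=(0,1,0,0,0,0,1,0,0)
step 4: output 4; order=[0,2,3,4]; indeg=(0,1,0,0,0,0,1,0,0)
step 5: output 5; order=[0,2,3,4,5]; indeg=(0,1,0,0,0,0,1,0,0)
step 6: output 7; order=[0,2,3,4,5,7]; indeg=(0,1,0,0,0,0,1,0,0)
step 7: output 8; order=[0,2,3,4,5,7,8]; indeg=(0,0,0,0,0,0,1,0,0)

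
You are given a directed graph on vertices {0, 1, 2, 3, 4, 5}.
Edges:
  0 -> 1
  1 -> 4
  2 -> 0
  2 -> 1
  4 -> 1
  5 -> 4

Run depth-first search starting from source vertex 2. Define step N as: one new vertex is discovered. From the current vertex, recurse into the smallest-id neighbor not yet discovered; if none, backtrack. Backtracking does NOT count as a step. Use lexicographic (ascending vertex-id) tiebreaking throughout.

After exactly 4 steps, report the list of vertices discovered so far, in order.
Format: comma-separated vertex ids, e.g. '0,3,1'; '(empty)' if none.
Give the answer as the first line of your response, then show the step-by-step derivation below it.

2,0,1,4

step 1: discover 2; path=2; order=2
step 2: discover 0; path=2>0; order=2,0
step 3: discover 1; path=2>0>1; order=2,0,1
step 4: discover 4; path=2>0>1>4; order=2,0,1,4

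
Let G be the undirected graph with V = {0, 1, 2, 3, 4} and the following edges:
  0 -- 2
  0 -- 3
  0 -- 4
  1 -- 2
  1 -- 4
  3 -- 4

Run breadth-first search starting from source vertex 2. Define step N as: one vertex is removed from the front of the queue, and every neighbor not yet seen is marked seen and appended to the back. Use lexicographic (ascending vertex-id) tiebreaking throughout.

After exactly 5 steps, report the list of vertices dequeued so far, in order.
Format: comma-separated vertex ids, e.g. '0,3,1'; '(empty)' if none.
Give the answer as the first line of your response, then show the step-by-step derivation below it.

2,0,1,3,4

step 1: dequeue 2; queue=[0,1]; order=2
step 2: dequeue 0; queue=[1,3,4]; order=2,0
step 3: dequeue 1; queue=[3,4]; order=2,0,1
step 4: dequeue 3; queue=[4]; order=2,0,1,3
step 5: dequeue 4; queue=[(empty)]; order=2,0,1,3,4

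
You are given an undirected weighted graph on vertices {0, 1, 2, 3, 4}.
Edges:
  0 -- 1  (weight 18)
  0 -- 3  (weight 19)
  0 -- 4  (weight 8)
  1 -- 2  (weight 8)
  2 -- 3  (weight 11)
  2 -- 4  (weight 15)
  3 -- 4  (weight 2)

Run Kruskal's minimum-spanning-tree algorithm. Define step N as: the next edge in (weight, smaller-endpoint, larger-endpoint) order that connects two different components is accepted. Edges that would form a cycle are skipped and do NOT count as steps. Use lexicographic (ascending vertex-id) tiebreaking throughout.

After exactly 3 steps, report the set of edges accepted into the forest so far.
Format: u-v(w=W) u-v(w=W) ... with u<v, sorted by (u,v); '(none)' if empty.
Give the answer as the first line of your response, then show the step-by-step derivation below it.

0-4(w=8) 1-2(w=8) 3-4(w=2)

step 1: add edge 3-4 (w=2); MST = {3-4(w=2)}
step 2: add edge 0-4 (w=8); MST = {0-4(w=8) 3-4(w=2)}
step 3: add edge 1-2 (w=8); MST = {0-4(w=8) 1-2(w=8) 3-4(w=2)}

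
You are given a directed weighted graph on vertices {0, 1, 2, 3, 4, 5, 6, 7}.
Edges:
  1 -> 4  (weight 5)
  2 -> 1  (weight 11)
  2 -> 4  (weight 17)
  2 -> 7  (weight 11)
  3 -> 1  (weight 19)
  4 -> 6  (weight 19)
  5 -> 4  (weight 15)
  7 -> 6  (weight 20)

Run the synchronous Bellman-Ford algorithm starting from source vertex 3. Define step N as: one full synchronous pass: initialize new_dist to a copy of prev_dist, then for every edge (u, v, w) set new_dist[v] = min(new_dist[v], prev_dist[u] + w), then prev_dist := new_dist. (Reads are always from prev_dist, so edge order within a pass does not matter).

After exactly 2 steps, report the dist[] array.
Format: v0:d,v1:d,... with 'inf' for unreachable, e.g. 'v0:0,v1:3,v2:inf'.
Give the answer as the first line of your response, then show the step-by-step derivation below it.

v0:inf,v1:19,v2:inf,v3:0,v4:24,v5:inf,v6:inf,v7:inf

step 1: dist = v0:inf,v1:19,v2:inf,v3:0,v4:inf,v5:inf,v6:inf,v7:inf
step 2: dist = v0:inf,v1:19,v2:inf,v3:0,v4:24,v5:inf,v6:inf,v7:inf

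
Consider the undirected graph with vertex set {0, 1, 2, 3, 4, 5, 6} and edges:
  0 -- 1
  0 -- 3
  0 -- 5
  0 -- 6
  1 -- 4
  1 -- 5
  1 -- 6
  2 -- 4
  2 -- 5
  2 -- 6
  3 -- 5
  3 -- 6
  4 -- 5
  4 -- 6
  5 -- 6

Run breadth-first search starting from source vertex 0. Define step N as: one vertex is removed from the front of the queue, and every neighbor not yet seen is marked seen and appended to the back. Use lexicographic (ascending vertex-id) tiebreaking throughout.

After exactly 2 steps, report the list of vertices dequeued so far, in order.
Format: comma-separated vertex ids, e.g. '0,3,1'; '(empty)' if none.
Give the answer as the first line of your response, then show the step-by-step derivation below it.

0,1

step 1: dequeue 0; queue=[1,3,5,6]; order=0
step 2: dequeue 1; queue=[3,5,6,4]; order=0,1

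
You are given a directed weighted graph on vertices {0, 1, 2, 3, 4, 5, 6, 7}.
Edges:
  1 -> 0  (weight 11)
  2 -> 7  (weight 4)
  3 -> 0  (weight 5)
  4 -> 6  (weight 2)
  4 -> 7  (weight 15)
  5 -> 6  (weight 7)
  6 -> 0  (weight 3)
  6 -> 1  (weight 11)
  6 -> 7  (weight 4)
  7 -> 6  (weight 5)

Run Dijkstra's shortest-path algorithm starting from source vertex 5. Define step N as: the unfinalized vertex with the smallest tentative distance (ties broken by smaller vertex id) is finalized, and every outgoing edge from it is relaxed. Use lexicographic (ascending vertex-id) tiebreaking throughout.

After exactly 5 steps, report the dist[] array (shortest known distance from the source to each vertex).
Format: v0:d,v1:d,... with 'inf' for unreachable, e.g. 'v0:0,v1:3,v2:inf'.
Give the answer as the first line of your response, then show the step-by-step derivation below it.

v0:10,v1:18,v2:inf,v3:inf,v4:inf,v5:0,v6:7,v7:11

step 1: dist = v0:inf,v1:inf,v2:inf,v3:inf,v4:inf,v5:0,v6:7,v7:inf
step 2: dist = v0:10,v1:18,v2:inf,v3:inf,v4:inf,v5:0,v6:7,v7:11
step 3: dist = v0:10,v1:18,v2:inf,v3:inf,v4:inf,v5:0,v6:7,v7:11
step 4: dist = v0:10,v1:18,v2:inf,v3:inf,v4:inf,v5:0,v6:7,v7:11
step 5: dist = v0:10,v1:18,v2:inf,v3:inf,v4:inf,v5:0,v6:7,v7:11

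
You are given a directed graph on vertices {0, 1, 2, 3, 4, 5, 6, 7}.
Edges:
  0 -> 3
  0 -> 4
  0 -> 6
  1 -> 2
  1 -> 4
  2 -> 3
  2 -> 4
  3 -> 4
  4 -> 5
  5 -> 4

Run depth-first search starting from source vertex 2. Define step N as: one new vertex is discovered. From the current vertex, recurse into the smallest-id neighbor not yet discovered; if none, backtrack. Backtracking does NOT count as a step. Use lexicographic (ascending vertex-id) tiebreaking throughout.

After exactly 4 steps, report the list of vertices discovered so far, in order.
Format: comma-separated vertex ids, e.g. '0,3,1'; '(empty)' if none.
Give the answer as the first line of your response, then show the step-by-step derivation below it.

2,3,4,5

step 1: discover 2; path=2; order=2
step 2: discover 3; path=2>3; order=2,3
step 3: discover 4; path=2>3>4; order=2,3,4
step 4: discover 5; path=2>3>4>5; order=2,3,4,5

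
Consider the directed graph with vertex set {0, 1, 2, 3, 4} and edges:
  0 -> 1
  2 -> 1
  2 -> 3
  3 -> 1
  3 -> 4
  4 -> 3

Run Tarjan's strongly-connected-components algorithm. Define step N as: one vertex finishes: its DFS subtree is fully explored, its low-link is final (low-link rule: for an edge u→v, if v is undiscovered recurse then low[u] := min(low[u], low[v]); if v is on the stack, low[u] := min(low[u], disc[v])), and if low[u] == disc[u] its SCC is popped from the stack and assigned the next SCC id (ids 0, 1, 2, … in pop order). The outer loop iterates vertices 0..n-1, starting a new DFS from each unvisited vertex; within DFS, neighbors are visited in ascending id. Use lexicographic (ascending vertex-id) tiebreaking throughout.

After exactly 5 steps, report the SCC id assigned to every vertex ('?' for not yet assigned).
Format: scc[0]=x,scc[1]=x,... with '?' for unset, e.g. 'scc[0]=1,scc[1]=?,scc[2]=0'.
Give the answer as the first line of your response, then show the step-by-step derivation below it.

scc[0]=1,scc[1]=0,scc[2]=3,scc[3]=2,scc[4]=2

step 1: low=(low[0]=0,low[1]=1,low[2]=?,low[3]=?,low[4]=?); scc=(scc[0]=?,scc[1]=0,scc[2]=?,scc[3]=?,scc[4]=?)
step 2: low=(low[0]=0,low[1]=1,low[2]=?,low[3]=?,low[4]=?); scc=(scc[0]=1,scc[1]=0,scc[2]=?,scc[3]=?,scc[4]=?)
step 3: low=(low[0]=0,low[1]=1,low[2]=2,low[3]=3,low[4]=3); scc=(scc[0]=1,scc[1]=0,scc[2]=?,scc[3]=?,scc[4]=?)
step 4: low=(low[0]=0,low[1]=1,low[2]=2,low[3]=3,low[4]=3); scc=(scc[0]=1,scc[1]=0,scc[2]=?,scc[3]=2,scc[4]=2)
step 5: low=(low[0]=0,low[1]=1,low[2]=2,low[3]=3,low[4]=3); scc=(scc[0]=1,scc[1]=0,scc[2]=3,scc[3]=2,scc[4]=2)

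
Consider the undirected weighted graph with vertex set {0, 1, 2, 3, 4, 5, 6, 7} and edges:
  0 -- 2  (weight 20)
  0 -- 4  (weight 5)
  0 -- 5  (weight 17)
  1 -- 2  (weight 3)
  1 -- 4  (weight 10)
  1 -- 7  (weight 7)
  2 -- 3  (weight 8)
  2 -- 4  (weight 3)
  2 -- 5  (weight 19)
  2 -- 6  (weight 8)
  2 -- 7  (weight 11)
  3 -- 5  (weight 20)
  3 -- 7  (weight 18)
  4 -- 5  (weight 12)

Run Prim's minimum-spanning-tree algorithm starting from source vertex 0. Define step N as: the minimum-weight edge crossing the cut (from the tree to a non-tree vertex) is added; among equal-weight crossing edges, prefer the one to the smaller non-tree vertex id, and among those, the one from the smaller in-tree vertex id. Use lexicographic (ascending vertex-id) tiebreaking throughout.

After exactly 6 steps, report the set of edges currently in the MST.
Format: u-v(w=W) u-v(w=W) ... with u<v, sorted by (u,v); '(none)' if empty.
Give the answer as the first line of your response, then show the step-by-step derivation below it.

0-4(w=5) 1-2(w=3) 1-7(w=7) 2-3(w=8) 2-4(w=3) 2-6(w=8)

step 1: add edge 0-4 (w=5); MST = {0-4(w=5)}
step 2: add edge 2-4 (w=3); MST = {0-4(w=5) 2-4(w=3)}
step 3: add edge 1-2 (w=3); MST = {0-4(w=5) 1-2(w=3) 2-4(w=3)}
step 4: add edge 1-7 (w=7); MST = {0-4(w=5) 1-2(w=3) 1-7(w=7) 2-4(w=3)}
step 5: add edge 2-3 (w=8); MST = {0-4(w=5) 1-2(w=3) 1-7(w=7) 2-3(w=8) 2-4(w=3)}
step 6: add edge 2-6 (w=8); MST = {0-4(w=5) 1-2(w=3) 1-7(w=7) 2-3(w=8) 2-4(w=3) 2-6(w=8)}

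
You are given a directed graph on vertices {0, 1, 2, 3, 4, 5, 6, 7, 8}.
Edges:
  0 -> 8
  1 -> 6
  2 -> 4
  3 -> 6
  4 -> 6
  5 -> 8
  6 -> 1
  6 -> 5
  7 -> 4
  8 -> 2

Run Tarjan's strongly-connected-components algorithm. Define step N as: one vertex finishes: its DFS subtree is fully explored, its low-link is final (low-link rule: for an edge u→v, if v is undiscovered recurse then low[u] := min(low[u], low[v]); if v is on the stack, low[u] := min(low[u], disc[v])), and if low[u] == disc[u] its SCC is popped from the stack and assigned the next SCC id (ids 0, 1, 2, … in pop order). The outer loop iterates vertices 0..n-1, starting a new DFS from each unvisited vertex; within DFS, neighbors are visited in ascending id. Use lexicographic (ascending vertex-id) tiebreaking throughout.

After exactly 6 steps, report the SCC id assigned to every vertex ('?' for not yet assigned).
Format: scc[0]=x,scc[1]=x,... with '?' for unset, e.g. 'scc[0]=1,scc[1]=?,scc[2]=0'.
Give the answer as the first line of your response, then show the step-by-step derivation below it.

scc[0]=?,scc[1]=0,scc[2]=0,scc[3]=?,scc[4]=0,scc[5]=0,scc[6]=0,scc[7]=?,scc[8]=0

step 1: low=(low[0]=0,low[1]=4,low[2]=2,low[3]=?,low[4]=3,low[5]=?,low[6]=4,low[7]=?,low[8]=1); scc=(scc[0]=?,scc[1]=?,scc[2]=?,scc[3]=?,scc[4]=?,scc[5]=?,scc[6]=?,scc[7]=?,scc[8]=?)
step 2: low=(low[0]=0,low[1]=4,low[2]=2,low[3]=?,low[4]=3,low[5]=1,low[6]=4,low[7]=?,low[8]=1); scc=(scc[0]=?,scc[1]=?,scc[2]=?,scc[3]=?,scc[4]=?,scc[5]=?,scc[6]=?,scc[7]=?,scc[8]=?)
step 3: low=(low[0]=0,low[1]=4,low[2]=2,low[3]=?,low[4]=3,low[5]=1,low[6]=1,low[7]=?,low[8]=1); scc=(scc[0]=?,scc[1]=?,scc[2]=?,scc[3]=?,scc[4]=?,scc[5]=?,scc[6]=?,scc[7]=?,scc[8]=?)
step 4: low=(low[0]=0,low[1]=4,low[2]=2,low[3]=?,low[4]=1,low[5]=1,low[6]=1,low[7]=?,low[8]=1); scc=(scc[0]=?,scc[1]=?,scc[2]=?,scc[3]=?,scc[4]=?,scc[5]=?,scc[6]=?,scc[7]=?,scc[8]=?)
step 5: low=(low[0]=0,low[1]=4,low[2]=1,low[3]=?,low[4]=1,low[5]=1,low[6]=1,low[7]=?,low[8]=1); scc=(scc[0]=?,scc[1]=?,scc[2]=?,scc[3]=?,scc[4]=?,scc[5]=?,scc[6]=?,scc[7]=?,scc[8]=?)
step 6: low=(low[0]=0,low[1]=4,low[2]=1,low[3]=?,low[4]=1,low[5]=1,low[6]=1,low[7]=?,low[8]=1); scc=(scc[0]=?,scc[1]=0,scc[2]=0,scc[3]=?,scc[4]=0,scc[5]=0,scc[6]=0,scc[7]=?,scc[8]=0)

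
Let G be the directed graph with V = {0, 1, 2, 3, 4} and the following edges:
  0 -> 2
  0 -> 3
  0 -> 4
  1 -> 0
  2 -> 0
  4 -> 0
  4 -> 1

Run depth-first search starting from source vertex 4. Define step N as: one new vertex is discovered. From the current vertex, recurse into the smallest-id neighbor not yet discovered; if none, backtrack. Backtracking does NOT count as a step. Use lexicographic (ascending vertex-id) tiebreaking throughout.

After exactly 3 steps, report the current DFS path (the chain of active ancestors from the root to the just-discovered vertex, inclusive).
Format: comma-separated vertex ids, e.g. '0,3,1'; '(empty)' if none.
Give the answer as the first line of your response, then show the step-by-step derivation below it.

4,0,2

step 1: discover 4; path=4; order=4
step 2: discover 0; path=4>0; order=4,0
step 3: discover 2; path=4>0>2; order=4,0,2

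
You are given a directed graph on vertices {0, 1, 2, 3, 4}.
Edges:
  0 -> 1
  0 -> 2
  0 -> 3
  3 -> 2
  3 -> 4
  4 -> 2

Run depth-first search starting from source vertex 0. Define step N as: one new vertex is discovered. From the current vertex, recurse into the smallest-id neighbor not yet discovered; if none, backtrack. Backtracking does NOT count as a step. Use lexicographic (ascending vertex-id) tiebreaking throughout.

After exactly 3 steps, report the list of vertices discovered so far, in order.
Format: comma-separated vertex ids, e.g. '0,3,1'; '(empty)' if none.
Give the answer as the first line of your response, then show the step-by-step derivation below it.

0,1,2

step 1: discover 0; path=0; order=0
step 2: discover 1; path=0>1; order=0,1
step 3: discover 2; path=0>2; order=0,1,2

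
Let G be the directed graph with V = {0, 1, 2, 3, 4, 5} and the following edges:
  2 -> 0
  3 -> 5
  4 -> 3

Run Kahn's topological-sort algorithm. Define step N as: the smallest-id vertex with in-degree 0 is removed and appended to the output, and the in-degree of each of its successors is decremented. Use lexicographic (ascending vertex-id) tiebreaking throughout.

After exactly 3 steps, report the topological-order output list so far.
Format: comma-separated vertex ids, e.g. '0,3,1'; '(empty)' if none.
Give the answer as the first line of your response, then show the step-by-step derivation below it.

1,2,0

step 1: output 1; order=[1]; indeg=(1,0,0,1,0,1)
step 2: output 2; order=[1,2]; indeg=(0,0,0,1,0,1)
step 3: output 0; order=[1,2,0]; indeg=(0,0,0,1,0,1)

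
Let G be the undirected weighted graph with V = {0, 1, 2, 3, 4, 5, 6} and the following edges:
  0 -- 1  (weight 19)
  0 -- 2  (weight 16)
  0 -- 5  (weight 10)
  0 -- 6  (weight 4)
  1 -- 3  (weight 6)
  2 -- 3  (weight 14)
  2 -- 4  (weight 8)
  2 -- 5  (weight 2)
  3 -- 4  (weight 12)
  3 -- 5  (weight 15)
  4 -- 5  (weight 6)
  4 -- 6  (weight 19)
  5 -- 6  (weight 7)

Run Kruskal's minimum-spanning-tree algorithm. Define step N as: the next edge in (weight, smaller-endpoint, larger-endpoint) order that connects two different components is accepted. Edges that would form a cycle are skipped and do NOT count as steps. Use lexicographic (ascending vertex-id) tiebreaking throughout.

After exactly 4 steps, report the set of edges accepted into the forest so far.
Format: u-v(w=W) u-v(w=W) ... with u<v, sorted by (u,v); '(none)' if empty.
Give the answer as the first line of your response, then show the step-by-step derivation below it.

0-6(w=4) 1-3(w=6) 2-5(w=2) 4-5(w=6)

step 1: add edge 2-5 (w=2); MST = {2-5(w=2)}
step 2: add edge 0-6 (w=4); MST = {0-6(w=4) 2-5(w=2)}
step 3: add edge 1-3 (w=6); MST = {0-6(w=4) 1-3(w=6) 2-5(w=2)}
step 4: add edge 4-5 (w=6); MST = {0-6(w=4) 1-3(w=6) 2-5(w=2) 4-5(w=6)}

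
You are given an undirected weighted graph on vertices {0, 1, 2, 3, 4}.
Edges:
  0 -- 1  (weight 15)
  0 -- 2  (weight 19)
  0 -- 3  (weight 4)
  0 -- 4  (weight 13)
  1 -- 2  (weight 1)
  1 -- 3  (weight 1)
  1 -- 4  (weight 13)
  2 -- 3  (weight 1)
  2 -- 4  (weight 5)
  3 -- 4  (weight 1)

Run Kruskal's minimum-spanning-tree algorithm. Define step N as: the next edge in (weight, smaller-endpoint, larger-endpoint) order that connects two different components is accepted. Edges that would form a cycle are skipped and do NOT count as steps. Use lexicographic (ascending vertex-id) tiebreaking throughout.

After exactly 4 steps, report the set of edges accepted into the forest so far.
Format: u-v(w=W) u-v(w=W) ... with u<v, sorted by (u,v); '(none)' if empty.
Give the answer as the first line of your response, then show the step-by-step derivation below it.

0-3(w=4) 1-2(w=1) 1-3(w=1) 3-4(w=1)

step 1: add edge 1-2 (w=1); MST = {1-2(w=1)}
step 2: add edge 1-3 (w=1); MST = {1-2(w=1) 1-3(w=1)}
step 3: add edge 3-4 (w=1); MST = {1-2(w=1) 1-3(w=1) 3-4(w=1)}
step 4: add edge 0-3 (w=4); MST = {0-3(w=4) 1-2(w=1) 1-3(w=1) 3-4(w=1)}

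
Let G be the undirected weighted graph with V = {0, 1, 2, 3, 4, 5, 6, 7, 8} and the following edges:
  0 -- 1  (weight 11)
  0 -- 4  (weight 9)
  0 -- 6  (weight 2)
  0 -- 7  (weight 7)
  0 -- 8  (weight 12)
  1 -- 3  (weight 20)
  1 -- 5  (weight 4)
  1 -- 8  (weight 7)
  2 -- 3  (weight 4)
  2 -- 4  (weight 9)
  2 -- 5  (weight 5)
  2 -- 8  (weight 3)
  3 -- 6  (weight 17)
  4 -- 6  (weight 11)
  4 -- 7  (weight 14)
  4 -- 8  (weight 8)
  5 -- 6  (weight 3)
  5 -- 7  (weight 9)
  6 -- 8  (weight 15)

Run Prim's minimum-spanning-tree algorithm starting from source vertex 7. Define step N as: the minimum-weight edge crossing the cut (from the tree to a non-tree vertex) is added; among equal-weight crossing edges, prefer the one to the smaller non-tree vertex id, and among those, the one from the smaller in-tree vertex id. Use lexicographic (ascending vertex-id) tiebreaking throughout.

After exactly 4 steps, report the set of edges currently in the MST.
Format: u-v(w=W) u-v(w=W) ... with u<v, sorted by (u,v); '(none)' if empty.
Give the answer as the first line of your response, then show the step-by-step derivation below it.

0-6(w=2) 0-7(w=7) 1-5(w=4) 5-6(w=3)

step 1: add edge 0-7 (w=7); MST = {0-7(w=7)}
step 2: add edge 0-6 (w=2); MST = {0-6(w=2) 0-7(w=7)}
step 3: add edge 5-6 (w=3); MST = {0-6(w=2) 0-7(w=7) 5-6(w=3)}
step 4: add edge 1-5 (w=4); MST = {0-6(w=2) 0-7(w=7) 1-5(w=4) 5-6(w=3)}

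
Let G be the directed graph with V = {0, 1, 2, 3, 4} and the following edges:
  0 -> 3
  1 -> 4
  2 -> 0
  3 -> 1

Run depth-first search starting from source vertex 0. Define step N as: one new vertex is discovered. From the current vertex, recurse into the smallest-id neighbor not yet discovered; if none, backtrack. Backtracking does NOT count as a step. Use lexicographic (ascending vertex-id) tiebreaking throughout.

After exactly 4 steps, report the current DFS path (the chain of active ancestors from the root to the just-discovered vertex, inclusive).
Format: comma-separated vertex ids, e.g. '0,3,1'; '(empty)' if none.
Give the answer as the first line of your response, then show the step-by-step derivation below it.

0,3,1,4

step 1: discover 0; path=0; order=0
step 2: discover 3; path=0>3; order=0,3
step 3: discover 1; path=0>3>1; order=0,3,1
step 4: discover 4; path=0>3>1>4; order=0,3,1,4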